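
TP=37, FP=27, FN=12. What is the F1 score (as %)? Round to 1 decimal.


Precision = TP / (TP + FP) = 37 / 64 = 0.5781
Recall = TP / (TP + FN) = 37 / 49 = 0.7551
F1 = 2 * P * R / (P + R)
= 2 * 0.5781 * 0.7551 / (0.5781 + 0.7551)
= 0.8731 / 1.3332
= 0.6549
As percentage: 65.5%

65.5


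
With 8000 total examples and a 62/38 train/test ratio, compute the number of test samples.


Train samples = 8000 * 62% = 4960
Test samples = 8000 - 4960
= 3040

3040


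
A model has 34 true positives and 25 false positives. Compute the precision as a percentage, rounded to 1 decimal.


Precision = TP / (TP + FP) * 100
= 34 / (34 + 25)
= 34 / 59
= 0.5763
= 57.6%

57.6


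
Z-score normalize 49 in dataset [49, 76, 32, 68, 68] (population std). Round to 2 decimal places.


Mean = (49 + 76 + 32 + 68 + 68) / 5 = 58.6
Variance = sum((x_i - mean)^2) / n = 255.84
Std = sqrt(255.84) = 15.995
Z = (x - mean) / std
= (49 - 58.6) / 15.995
= -9.6 / 15.995
= -0.60

-0.60


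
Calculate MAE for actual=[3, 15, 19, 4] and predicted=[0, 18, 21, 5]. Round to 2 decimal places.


Absolute errors: [3, 3, 2, 1]
Sum of absolute errors = 9
MAE = 9 / 4 = 2.25

2.25


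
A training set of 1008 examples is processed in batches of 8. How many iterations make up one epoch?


Iterations per epoch = dataset_size / batch_size
= 1008 / 8
= 126

126


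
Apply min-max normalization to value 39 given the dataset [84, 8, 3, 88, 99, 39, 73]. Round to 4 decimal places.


Min = 3, Max = 99
Range = 99 - 3 = 96
Scaled = (x - min) / (max - min)
= (39 - 3) / 96
= 36 / 96
= 0.3750

0.3750


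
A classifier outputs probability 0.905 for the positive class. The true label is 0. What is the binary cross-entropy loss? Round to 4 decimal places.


For y=0: Loss = -log(1-p)
= -log(1 - 0.905)
= -log(0.095)
= -(-2.3539)
= 2.3539

2.3539


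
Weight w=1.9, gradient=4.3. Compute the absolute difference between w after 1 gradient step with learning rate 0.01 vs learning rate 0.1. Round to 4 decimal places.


With lr=0.01: w_new = 1.9 - 0.01 * 4.3 = 1.857
With lr=0.1: w_new = 1.9 - 0.1 * 4.3 = 1.47
Absolute difference = |1.857 - 1.47|
= 0.3870

0.3870


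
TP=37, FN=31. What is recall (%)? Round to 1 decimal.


Recall = TP / (TP + FN) * 100
= 37 / (37 + 31)
= 37 / 68
= 0.5441
= 54.4%

54.4


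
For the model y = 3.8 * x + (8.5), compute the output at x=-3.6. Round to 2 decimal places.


y = 3.8 * -3.6 + (8.5)
= -13.68 + (8.5)
= -5.18

-5.18


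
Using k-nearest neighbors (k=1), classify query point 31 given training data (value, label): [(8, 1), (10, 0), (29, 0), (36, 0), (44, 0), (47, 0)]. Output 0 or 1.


Distances from query 31:
Point 29 (class 0): distance = 2
K=1 nearest neighbors: classes = [0]
Votes for class 1: 0 / 1
Majority vote => class 0

0


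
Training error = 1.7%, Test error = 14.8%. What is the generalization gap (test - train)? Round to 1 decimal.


Generalization gap = test_error - train_error
= 14.8 - 1.7
= 13.1%
A large gap suggests overfitting.

13.1


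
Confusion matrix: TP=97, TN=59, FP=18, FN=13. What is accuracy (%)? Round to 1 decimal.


Accuracy = (TP + TN) / (TP + TN + FP + FN) * 100
= (97 + 59) / (97 + 59 + 18 + 13)
= 156 / 187
= 0.8342
= 83.4%

83.4


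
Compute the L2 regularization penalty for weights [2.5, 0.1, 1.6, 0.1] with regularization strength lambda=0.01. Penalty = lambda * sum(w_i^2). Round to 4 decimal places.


Squaring each weight:
2.5^2 = 6.25
0.1^2 = 0.01
1.6^2 = 2.56
0.1^2 = 0.01
Sum of squares = 8.83
Penalty = 0.01 * 8.83 = 0.0883

0.0883


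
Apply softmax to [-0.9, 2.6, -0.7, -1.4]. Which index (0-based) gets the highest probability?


Softmax is a monotonic transformation, so it preserves the argmax.
We need to find the index of the maximum logit.
Index 0: -0.9
Index 1: 2.6
Index 2: -0.7
Index 3: -1.4
Maximum logit = 2.6 at index 1

1


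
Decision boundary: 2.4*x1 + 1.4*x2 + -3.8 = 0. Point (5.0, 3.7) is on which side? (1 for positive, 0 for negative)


Compute 2.4 * 5.0 + 1.4 * 3.7 + -3.8
= 12.0 + 5.18 + -3.8
= 13.38
Since 13.38 >= 0, the point is on the positive side.

1


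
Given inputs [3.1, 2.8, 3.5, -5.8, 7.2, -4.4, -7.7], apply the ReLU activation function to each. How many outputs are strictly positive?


ReLU(x) = max(0, x) for each element:
ReLU(3.1) = 3.1
ReLU(2.8) = 2.8
ReLU(3.5) = 3.5
ReLU(-5.8) = 0
ReLU(7.2) = 7.2
ReLU(-4.4) = 0
ReLU(-7.7) = 0
Active neurons (>0): 4

4


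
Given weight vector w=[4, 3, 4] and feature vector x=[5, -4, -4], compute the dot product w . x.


Element-wise products:
4 * 5 = 20
3 * -4 = -12
4 * -4 = -16
Sum = 20 + -12 + -16
= -8

-8


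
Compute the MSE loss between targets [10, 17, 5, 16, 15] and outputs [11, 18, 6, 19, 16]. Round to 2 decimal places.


Differences: [-1, -1, -1, -3, -1]
Squared errors: [1, 1, 1, 9, 1]
Sum of squared errors = 13
MSE = 13 / 5 = 2.60

2.60


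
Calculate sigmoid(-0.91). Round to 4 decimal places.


sigmoid(z) = 1 / (1 + exp(-z))
exp(-(-0.91)) = exp(0.91) = 2.4843
1 + 2.4843 = 3.4843
1 / 3.4843 = 0.2870

0.2870


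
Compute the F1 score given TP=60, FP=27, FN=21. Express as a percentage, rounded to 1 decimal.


Precision = TP / (TP + FP) = 60 / 87 = 0.6897
Recall = TP / (TP + FN) = 60 / 81 = 0.7407
F1 = 2 * P * R / (P + R)
= 2 * 0.6897 * 0.7407 / (0.6897 + 0.7407)
= 1.0217 / 1.4304
= 0.7143
As percentage: 71.4%

71.4


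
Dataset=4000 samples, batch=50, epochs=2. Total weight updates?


Iterations per epoch = 4000 / 50 = 80
Total updates = iterations_per_epoch * epochs
= 80 * 2
= 160

160


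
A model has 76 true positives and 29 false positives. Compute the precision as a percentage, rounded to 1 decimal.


Precision = TP / (TP + FP) * 100
= 76 / (76 + 29)
= 76 / 105
= 0.7238
= 72.4%

72.4


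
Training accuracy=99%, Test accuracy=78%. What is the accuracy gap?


Gap = train_accuracy - test_accuracy
= 99 - 78
= 21%
This large gap strongly indicates overfitting.

21


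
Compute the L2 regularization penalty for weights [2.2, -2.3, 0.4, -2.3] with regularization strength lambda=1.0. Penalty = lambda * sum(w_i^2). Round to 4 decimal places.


Squaring each weight:
2.2^2 = 4.84
(-2.3)^2 = 5.29
0.4^2 = 0.16
(-2.3)^2 = 5.29
Sum of squares = 15.58
Penalty = 1.0 * 15.58 = 15.5800

15.5800


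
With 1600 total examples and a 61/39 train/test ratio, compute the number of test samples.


Train samples = 1600 * 61% = 976
Test samples = 1600 - 976
= 624

624


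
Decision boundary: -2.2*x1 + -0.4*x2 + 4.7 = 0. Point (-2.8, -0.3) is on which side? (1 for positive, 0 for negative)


Compute -2.2 * -2.8 + -0.4 * -0.3 + 4.7
= 6.16 + 0.12 + 4.7
= 10.98
Since 10.98 >= 0, the point is on the positive side.

1


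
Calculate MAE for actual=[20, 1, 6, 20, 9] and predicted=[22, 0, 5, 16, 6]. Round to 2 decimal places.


Absolute errors: [2, 1, 1, 4, 3]
Sum of absolute errors = 11
MAE = 11 / 5 = 2.20

2.20


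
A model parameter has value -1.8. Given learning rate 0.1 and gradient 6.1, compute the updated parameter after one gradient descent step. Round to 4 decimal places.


w_new = w_old - lr * gradient
= -1.8 - 0.1 * 6.1
= -1.8 - (0.61)
= -2.4100

-2.4100


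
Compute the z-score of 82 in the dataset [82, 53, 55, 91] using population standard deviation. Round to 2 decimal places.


Mean = (82 + 53 + 55 + 91) / 4 = 70.25
Variance = sum((x_i - mean)^2) / n = 274.6875
Std = sqrt(274.6875) = 16.5737
Z = (x - mean) / std
= (82 - 70.25) / 16.5737
= 11.75 / 16.5737
= 0.71

0.71


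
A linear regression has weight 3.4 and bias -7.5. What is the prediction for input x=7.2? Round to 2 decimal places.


y = 3.4 * 7.2 + (-7.5)
= 24.48 + (-7.5)
= 16.98

16.98


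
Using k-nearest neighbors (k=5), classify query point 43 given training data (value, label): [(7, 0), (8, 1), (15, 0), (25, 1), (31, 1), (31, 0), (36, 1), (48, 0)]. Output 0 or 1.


Distances from query 43:
Point 48 (class 0): distance = 5
Point 36 (class 1): distance = 7
Point 31 (class 0): distance = 12
Point 31 (class 1): distance = 12
Point 25 (class 1): distance = 18
K=5 nearest neighbors: classes = [0, 1, 0, 1, 1]
Votes for class 1: 3 / 5
Majority vote => class 1

1


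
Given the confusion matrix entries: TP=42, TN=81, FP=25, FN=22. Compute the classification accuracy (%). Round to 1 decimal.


Accuracy = (TP + TN) / (TP + TN + FP + FN) * 100
= (42 + 81) / (42 + 81 + 25 + 22)
= 123 / 170
= 0.7235
= 72.4%

72.4


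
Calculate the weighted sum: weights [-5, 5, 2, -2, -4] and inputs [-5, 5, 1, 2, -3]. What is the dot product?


Element-wise products:
-5 * -5 = 25
5 * 5 = 25
2 * 1 = 2
-2 * 2 = -4
-4 * -3 = 12
Sum = 25 + 25 + 2 + -4 + 12
= 60

60


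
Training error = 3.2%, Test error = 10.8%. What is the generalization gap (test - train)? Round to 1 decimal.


Generalization gap = test_error - train_error
= 10.8 - 3.2
= 7.6%
A moderate gap.

7.6


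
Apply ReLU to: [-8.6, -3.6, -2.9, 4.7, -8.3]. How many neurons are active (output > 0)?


ReLU(x) = max(0, x) for each element:
ReLU(-8.6) = 0
ReLU(-3.6) = 0
ReLU(-2.9) = 0
ReLU(4.7) = 4.7
ReLU(-8.3) = 0
Active neurons (>0): 1

1


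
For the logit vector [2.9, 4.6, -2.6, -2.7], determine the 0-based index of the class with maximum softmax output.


Softmax is a monotonic transformation, so it preserves the argmax.
We need to find the index of the maximum logit.
Index 0: 2.9
Index 1: 4.6
Index 2: -2.6
Index 3: -2.7
Maximum logit = 4.6 at index 1

1


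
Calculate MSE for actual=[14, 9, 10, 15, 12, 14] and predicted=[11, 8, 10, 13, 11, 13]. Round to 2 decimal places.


Differences: [3, 1, 0, 2, 1, 1]
Squared errors: [9, 1, 0, 4, 1, 1]
Sum of squared errors = 16
MSE = 16 / 6 = 2.67

2.67


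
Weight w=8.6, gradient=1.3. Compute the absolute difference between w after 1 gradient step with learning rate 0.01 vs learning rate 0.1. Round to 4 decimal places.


With lr=0.01: w_new = 8.6 - 0.01 * 1.3 = 8.587
With lr=0.1: w_new = 8.6 - 0.1 * 1.3 = 8.47
Absolute difference = |8.587 - 8.47|
= 0.1170

0.1170


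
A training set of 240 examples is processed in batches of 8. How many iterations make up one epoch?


Iterations per epoch = dataset_size / batch_size
= 240 / 8
= 30

30


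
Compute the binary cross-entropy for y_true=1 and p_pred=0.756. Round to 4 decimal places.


For y=1: Loss = -log(p)
= -log(0.756)
= -(-0.2797)
= 0.2797

0.2797


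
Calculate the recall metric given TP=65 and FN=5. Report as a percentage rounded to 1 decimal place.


Recall = TP / (TP + FN) * 100
= 65 / (65 + 5)
= 65 / 70
= 0.9286
= 92.9%

92.9


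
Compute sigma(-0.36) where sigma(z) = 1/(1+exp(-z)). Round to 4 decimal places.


sigmoid(z) = 1 / (1 + exp(-z))
exp(-(-0.36)) = exp(0.36) = 1.4333
1 + 1.4333 = 2.4333
1 / 2.4333 = 0.4110

0.4110


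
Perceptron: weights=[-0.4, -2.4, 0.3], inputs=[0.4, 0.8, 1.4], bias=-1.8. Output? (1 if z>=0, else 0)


z = w . x + b
= -0.4*0.4 + -2.4*0.8 + 0.3*1.4 + -1.8
= -0.16 + -1.92 + 0.42 + -1.8
= -1.66 + -1.8
= -3.46
Since z = -3.46 < 0, output = 0

0


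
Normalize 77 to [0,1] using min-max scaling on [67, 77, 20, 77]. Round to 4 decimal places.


Min = 20, Max = 77
Range = 77 - 20 = 57
Scaled = (x - min) / (max - min)
= (77 - 20) / 57
= 57 / 57
= 1.0000

1.0000


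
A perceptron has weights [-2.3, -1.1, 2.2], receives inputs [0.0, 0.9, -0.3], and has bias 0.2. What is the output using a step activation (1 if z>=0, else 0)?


z = w . x + b
= -2.3*0.0 + -1.1*0.9 + 2.2*-0.3 + 0.2
= -0.0 + -0.99 + -0.66 + 0.2
= -1.65 + 0.2
= -1.45
Since z = -1.45 < 0, output = 0

0


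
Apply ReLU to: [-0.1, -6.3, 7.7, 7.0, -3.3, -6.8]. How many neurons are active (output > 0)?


ReLU(x) = max(0, x) for each element:
ReLU(-0.1) = 0
ReLU(-6.3) = 0
ReLU(7.7) = 7.7
ReLU(7.0) = 7.0
ReLU(-3.3) = 0
ReLU(-6.8) = 0
Active neurons (>0): 2

2


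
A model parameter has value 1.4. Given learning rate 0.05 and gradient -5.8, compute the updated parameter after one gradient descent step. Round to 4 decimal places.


w_new = w_old - lr * gradient
= 1.4 - 0.05 * -5.8
= 1.4 - (-0.29)
= 1.6900

1.6900


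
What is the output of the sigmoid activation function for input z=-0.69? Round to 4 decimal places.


sigmoid(z) = 1 / (1 + exp(-z))
exp(-(-0.69)) = exp(0.69) = 1.9937
1 + 1.9937 = 2.9937
1 / 2.9937 = 0.3340

0.3340


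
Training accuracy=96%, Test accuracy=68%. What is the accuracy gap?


Gap = train_accuracy - test_accuracy
= 96 - 68
= 28%
This large gap strongly indicates overfitting.

28


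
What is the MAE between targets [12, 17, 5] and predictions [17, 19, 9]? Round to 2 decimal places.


Absolute errors: [5, 2, 4]
Sum of absolute errors = 11
MAE = 11 / 3 = 3.67

3.67


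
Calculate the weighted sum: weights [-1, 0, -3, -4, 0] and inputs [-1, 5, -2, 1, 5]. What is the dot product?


Element-wise products:
-1 * -1 = 1
0 * 5 = 0
-3 * -2 = 6
-4 * 1 = -4
0 * 5 = 0
Sum = 1 + 0 + 6 + -4 + 0
= 3

3


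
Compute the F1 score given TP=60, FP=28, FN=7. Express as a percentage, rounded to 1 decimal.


Precision = TP / (TP + FP) = 60 / 88 = 0.6818
Recall = TP / (TP + FN) = 60 / 67 = 0.8955
F1 = 2 * P * R / (P + R)
= 2 * 0.6818 * 0.8955 / (0.6818 + 0.8955)
= 1.2212 / 1.5773
= 0.7742
As percentage: 77.4%

77.4


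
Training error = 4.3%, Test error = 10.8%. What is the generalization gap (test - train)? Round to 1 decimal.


Generalization gap = test_error - train_error
= 10.8 - 4.3
= 6.5%
A moderate gap.

6.5


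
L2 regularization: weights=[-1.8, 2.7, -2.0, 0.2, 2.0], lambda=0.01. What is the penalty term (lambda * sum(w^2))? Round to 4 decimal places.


Squaring each weight:
(-1.8)^2 = 3.24
2.7^2 = 7.29
(-2.0)^2 = 4.0
0.2^2 = 0.04
2.0^2 = 4.0
Sum of squares = 18.57
Penalty = 0.01 * 18.57 = 0.1857

0.1857


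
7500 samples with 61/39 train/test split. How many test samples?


Train samples = 7500 * 61% = 4575
Test samples = 7500 - 4575
= 2925

2925


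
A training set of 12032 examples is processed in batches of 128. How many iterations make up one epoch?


Iterations per epoch = dataset_size / batch_size
= 12032 / 128
= 94

94


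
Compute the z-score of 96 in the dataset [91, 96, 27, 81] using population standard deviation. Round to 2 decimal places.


Mean = (91 + 96 + 27 + 81) / 4 = 73.75
Variance = sum((x_i - mean)^2) / n = 757.6875
Std = sqrt(757.6875) = 27.5261
Z = (x - mean) / std
= (96 - 73.75) / 27.5261
= 22.25 / 27.5261
= 0.81

0.81


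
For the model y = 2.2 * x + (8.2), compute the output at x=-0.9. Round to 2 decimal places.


y = 2.2 * -0.9 + (8.2)
= -1.98 + (8.2)
= 6.22

6.22


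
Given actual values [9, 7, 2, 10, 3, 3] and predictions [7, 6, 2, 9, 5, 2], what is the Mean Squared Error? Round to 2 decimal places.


Differences: [2, 1, 0, 1, -2, 1]
Squared errors: [4, 1, 0, 1, 4, 1]
Sum of squared errors = 11
MSE = 11 / 6 = 1.83

1.83


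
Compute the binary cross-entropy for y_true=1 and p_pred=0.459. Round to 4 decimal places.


For y=1: Loss = -log(p)
= -log(0.459)
= -(-0.7787)
= 0.7787

0.7787


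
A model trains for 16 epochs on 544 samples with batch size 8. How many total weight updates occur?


Iterations per epoch = 544 / 8 = 68
Total updates = iterations_per_epoch * epochs
= 68 * 16
= 1088

1088


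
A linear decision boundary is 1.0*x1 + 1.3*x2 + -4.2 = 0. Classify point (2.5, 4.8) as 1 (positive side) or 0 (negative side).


Compute 1.0 * 2.5 + 1.3 * 4.8 + -4.2
= 2.5 + 6.24 + -4.2
= 4.54
Since 4.54 >= 0, the point is on the positive side.

1


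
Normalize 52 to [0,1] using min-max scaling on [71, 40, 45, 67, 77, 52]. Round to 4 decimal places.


Min = 40, Max = 77
Range = 77 - 40 = 37
Scaled = (x - min) / (max - min)
= (52 - 40) / 37
= 12 / 37
= 0.3243

0.3243


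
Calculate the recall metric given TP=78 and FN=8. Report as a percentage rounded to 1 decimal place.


Recall = TP / (TP + FN) * 100
= 78 / (78 + 8)
= 78 / 86
= 0.907
= 90.7%

90.7


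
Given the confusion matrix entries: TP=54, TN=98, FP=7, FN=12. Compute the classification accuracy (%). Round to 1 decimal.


Accuracy = (TP + TN) / (TP + TN + FP + FN) * 100
= (54 + 98) / (54 + 98 + 7 + 12)
= 152 / 171
= 0.8889
= 88.9%

88.9


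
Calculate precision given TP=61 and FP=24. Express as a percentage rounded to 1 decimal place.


Precision = TP / (TP + FP) * 100
= 61 / (61 + 24)
= 61 / 85
= 0.7176
= 71.8%

71.8


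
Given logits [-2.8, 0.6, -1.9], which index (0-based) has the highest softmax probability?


Softmax is a monotonic transformation, so it preserves the argmax.
We need to find the index of the maximum logit.
Index 0: -2.8
Index 1: 0.6
Index 2: -1.9
Maximum logit = 0.6 at index 1

1


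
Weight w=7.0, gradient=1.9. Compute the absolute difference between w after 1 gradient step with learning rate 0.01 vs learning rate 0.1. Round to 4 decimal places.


With lr=0.01: w_new = 7.0 - 0.01 * 1.9 = 6.981
With lr=0.1: w_new = 7.0 - 0.1 * 1.9 = 6.81
Absolute difference = |6.981 - 6.81|
= 0.1710

0.1710


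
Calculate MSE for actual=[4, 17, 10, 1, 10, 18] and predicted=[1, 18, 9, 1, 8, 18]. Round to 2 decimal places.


Differences: [3, -1, 1, 0, 2, 0]
Squared errors: [9, 1, 1, 0, 4, 0]
Sum of squared errors = 15
MSE = 15 / 6 = 2.50

2.50


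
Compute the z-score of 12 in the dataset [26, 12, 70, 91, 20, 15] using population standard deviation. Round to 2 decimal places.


Mean = (26 + 12 + 70 + 91 + 20 + 15) / 6 = 39.0
Variance = sum((x_i - mean)^2) / n = 916.6667
Std = sqrt(916.6667) = 30.2765
Z = (x - mean) / std
= (12 - 39.0) / 30.2765
= -27.0 / 30.2765
= -0.89

-0.89


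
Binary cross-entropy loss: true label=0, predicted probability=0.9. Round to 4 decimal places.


For y=0: Loss = -log(1-p)
= -log(1 - 0.9)
= -log(0.1)
= -(-2.3026)
= 2.3026

2.3026


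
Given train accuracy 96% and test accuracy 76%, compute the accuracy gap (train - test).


Gap = train_accuracy - test_accuracy
= 96 - 76
= 20%
This gap suggests the model is overfitting.

20


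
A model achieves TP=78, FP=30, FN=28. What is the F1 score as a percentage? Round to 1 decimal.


Precision = TP / (TP + FP) = 78 / 108 = 0.7222
Recall = TP / (TP + FN) = 78 / 106 = 0.7358
F1 = 2 * P * R / (P + R)
= 2 * 0.7222 * 0.7358 / (0.7222 + 0.7358)
= 1.0629 / 1.4581
= 0.729
As percentage: 72.9%

72.9


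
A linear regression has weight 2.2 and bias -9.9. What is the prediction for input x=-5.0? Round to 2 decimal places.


y = 2.2 * -5.0 + (-9.9)
= -11.0 + (-9.9)
= -20.90

-20.90


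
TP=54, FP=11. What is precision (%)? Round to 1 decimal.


Precision = TP / (TP + FP) * 100
= 54 / (54 + 11)
= 54 / 65
= 0.8308
= 83.1%

83.1


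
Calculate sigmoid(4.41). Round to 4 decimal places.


sigmoid(z) = 1 / (1 + exp(-z))
exp(-(4.41)) = exp(-4.41) = 0.0122
1 + 0.0122 = 1.0122
1 / 1.0122 = 0.9880

0.9880


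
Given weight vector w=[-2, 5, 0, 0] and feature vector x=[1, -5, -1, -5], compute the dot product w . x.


Element-wise products:
-2 * 1 = -2
5 * -5 = -25
0 * -1 = 0
0 * -5 = 0
Sum = -2 + -25 + 0 + 0
= -27

-27


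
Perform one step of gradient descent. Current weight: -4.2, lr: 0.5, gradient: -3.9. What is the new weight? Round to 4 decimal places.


w_new = w_old - lr * gradient
= -4.2 - 0.5 * -3.9
= -4.2 - (-1.95)
= -2.2500

-2.2500


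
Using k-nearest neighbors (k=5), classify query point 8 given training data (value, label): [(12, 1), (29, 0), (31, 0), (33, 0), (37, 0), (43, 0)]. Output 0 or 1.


Distances from query 8:
Point 12 (class 1): distance = 4
Point 29 (class 0): distance = 21
Point 31 (class 0): distance = 23
Point 33 (class 0): distance = 25
Point 37 (class 0): distance = 29
K=5 nearest neighbors: classes = [1, 0, 0, 0, 0]
Votes for class 1: 1 / 5
Majority vote => class 0

0


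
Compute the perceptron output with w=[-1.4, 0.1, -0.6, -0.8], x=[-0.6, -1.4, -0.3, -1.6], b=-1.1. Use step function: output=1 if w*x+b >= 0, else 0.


z = w . x + b
= -1.4*-0.6 + 0.1*-1.4 + -0.6*-0.3 + -0.8*-1.6 + -1.1
= 0.84 + -0.14 + 0.18 + 1.28 + -1.1
= 2.16 + -1.1
= 1.06
Since z = 1.06 >= 0, output = 1

1


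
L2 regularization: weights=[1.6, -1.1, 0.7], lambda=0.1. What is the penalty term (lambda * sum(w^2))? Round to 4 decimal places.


Squaring each weight:
1.6^2 = 2.56
(-1.1)^2 = 1.21
0.7^2 = 0.49
Sum of squares = 4.26
Penalty = 0.1 * 4.26 = 0.4260

0.4260


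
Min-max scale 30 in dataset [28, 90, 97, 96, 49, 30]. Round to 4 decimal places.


Min = 28, Max = 97
Range = 97 - 28 = 69
Scaled = (x - min) / (max - min)
= (30 - 28) / 69
= 2 / 69
= 0.0290

0.0290


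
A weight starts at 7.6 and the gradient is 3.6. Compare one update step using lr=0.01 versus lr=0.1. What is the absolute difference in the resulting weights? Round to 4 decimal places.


With lr=0.01: w_new = 7.6 - 0.01 * 3.6 = 7.564
With lr=0.1: w_new = 7.6 - 0.1 * 3.6 = 7.24
Absolute difference = |7.564 - 7.24|
= 0.3240

0.3240


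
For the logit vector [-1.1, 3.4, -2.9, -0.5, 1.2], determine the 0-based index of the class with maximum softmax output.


Softmax is a monotonic transformation, so it preserves the argmax.
We need to find the index of the maximum logit.
Index 0: -1.1
Index 1: 3.4
Index 2: -2.9
Index 3: -0.5
Index 4: 1.2
Maximum logit = 3.4 at index 1

1


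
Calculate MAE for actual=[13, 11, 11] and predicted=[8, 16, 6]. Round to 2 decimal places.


Absolute errors: [5, 5, 5]
Sum of absolute errors = 15
MAE = 15 / 3 = 5.00

5.00


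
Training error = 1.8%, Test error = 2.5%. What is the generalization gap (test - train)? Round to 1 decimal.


Generalization gap = test_error - train_error
= 2.5 - 1.8
= 0.7%
A small gap suggests good generalization.

0.7


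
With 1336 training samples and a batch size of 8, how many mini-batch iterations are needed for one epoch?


Iterations per epoch = dataset_size / batch_size
= 1336 / 8
= 167

167


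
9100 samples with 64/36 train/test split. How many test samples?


Train samples = 9100 * 64% = 5824
Test samples = 9100 - 5824
= 3276

3276


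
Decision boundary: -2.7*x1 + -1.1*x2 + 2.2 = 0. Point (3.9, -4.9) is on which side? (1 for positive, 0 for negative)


Compute -2.7 * 3.9 + -1.1 * -4.9 + 2.2
= -10.53 + 5.39 + 2.2
= -2.94
Since -2.94 < 0, the point is on the negative side.

0


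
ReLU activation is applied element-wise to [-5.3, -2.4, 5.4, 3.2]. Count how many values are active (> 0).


ReLU(x) = max(0, x) for each element:
ReLU(-5.3) = 0
ReLU(-2.4) = 0
ReLU(5.4) = 5.4
ReLU(3.2) = 3.2
Active neurons (>0): 2

2


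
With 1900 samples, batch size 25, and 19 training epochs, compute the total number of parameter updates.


Iterations per epoch = 1900 / 25 = 76
Total updates = iterations_per_epoch * epochs
= 76 * 19
= 1444

1444


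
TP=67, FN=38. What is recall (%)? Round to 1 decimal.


Recall = TP / (TP + FN) * 100
= 67 / (67 + 38)
= 67 / 105
= 0.6381
= 63.8%

63.8


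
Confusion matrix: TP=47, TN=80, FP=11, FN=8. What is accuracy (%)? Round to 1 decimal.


Accuracy = (TP + TN) / (TP + TN + FP + FN) * 100
= (47 + 80) / (47 + 80 + 11 + 8)
= 127 / 146
= 0.8699
= 87.0%

87.0


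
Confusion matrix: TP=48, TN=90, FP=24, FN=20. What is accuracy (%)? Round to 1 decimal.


Accuracy = (TP + TN) / (TP + TN + FP + FN) * 100
= (48 + 90) / (48 + 90 + 24 + 20)
= 138 / 182
= 0.7582
= 75.8%

75.8


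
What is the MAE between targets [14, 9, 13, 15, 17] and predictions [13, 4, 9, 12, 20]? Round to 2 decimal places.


Absolute errors: [1, 5, 4, 3, 3]
Sum of absolute errors = 16
MAE = 16 / 5 = 3.20

3.20


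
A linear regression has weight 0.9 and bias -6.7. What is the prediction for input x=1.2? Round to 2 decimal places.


y = 0.9 * 1.2 + (-6.7)
= 1.08 + (-6.7)
= -5.62

-5.62


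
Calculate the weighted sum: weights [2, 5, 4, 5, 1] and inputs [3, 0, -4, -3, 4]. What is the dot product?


Element-wise products:
2 * 3 = 6
5 * 0 = 0
4 * -4 = -16
5 * -3 = -15
1 * 4 = 4
Sum = 6 + 0 + -16 + -15 + 4
= -21

-21


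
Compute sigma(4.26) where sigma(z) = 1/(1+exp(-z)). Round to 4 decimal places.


sigmoid(z) = 1 / (1 + exp(-z))
exp(-(4.26)) = exp(-4.26) = 0.0141
1 + 0.0141 = 1.0141
1 / 1.0141 = 0.9861

0.9861


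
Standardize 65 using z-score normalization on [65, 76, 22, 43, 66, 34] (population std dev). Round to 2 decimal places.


Mean = (65 + 76 + 22 + 43 + 66 + 34) / 6 = 51.0
Variance = sum((x_i - mean)^2) / n = 373.3333
Std = sqrt(373.3333) = 19.3218
Z = (x - mean) / std
= (65 - 51.0) / 19.3218
= 14.0 / 19.3218
= 0.72

0.72


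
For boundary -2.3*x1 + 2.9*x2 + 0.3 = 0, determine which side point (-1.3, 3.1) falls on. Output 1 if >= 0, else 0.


Compute -2.3 * -1.3 + 2.9 * 3.1 + 0.3
= 2.99 + 8.99 + 0.3
= 12.28
Since 12.28 >= 0, the point is on the positive side.

1


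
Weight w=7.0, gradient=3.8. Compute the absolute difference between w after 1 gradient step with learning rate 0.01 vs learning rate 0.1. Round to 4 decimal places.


With lr=0.01: w_new = 7.0 - 0.01 * 3.8 = 6.962
With lr=0.1: w_new = 7.0 - 0.1 * 3.8 = 6.62
Absolute difference = |6.962 - 6.62|
= 0.3420

0.3420


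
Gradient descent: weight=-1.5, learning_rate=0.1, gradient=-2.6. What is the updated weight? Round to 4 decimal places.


w_new = w_old - lr * gradient
= -1.5 - 0.1 * -2.6
= -1.5 - (-0.26)
= -1.2400

-1.2400


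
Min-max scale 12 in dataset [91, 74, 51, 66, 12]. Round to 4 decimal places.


Min = 12, Max = 91
Range = 91 - 12 = 79
Scaled = (x - min) / (max - min)
= (12 - 12) / 79
= 0 / 79
= 0.0000

0.0000


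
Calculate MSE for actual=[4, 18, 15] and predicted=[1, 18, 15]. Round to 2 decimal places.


Differences: [3, 0, 0]
Squared errors: [9, 0, 0]
Sum of squared errors = 9
MSE = 9 / 3 = 3.00

3.00


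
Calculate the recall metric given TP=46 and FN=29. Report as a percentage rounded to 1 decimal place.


Recall = TP / (TP + FN) * 100
= 46 / (46 + 29)
= 46 / 75
= 0.6133
= 61.3%

61.3


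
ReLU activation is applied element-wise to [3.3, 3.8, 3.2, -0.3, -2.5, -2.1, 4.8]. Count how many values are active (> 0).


ReLU(x) = max(0, x) for each element:
ReLU(3.3) = 3.3
ReLU(3.8) = 3.8
ReLU(3.2) = 3.2
ReLU(-0.3) = 0
ReLU(-2.5) = 0
ReLU(-2.1) = 0
ReLU(4.8) = 4.8
Active neurons (>0): 4

4


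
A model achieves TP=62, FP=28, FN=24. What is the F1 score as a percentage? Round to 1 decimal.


Precision = TP / (TP + FP) = 62 / 90 = 0.6889
Recall = TP / (TP + FN) = 62 / 86 = 0.7209
F1 = 2 * P * R / (P + R)
= 2 * 0.6889 * 0.7209 / (0.6889 + 0.7209)
= 0.9933 / 1.4098
= 0.7045
As percentage: 70.5%

70.5


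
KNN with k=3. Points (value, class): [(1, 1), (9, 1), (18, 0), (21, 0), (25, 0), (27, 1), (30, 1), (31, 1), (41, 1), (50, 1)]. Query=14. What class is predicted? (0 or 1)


Distances from query 14:
Point 18 (class 0): distance = 4
Point 9 (class 1): distance = 5
Point 21 (class 0): distance = 7
K=3 nearest neighbors: classes = [0, 1, 0]
Votes for class 1: 1 / 3
Majority vote => class 0

0


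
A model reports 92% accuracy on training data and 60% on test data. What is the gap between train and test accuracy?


Gap = train_accuracy - test_accuracy
= 92 - 60
= 32%
This large gap strongly indicates overfitting.

32


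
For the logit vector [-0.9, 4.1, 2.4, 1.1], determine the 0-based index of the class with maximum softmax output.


Softmax is a monotonic transformation, so it preserves the argmax.
We need to find the index of the maximum logit.
Index 0: -0.9
Index 1: 4.1
Index 2: 2.4
Index 3: 1.1
Maximum logit = 4.1 at index 1

1


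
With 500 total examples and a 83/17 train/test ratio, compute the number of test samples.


Train samples = 500 * 83% = 415
Test samples = 500 - 415
= 85

85


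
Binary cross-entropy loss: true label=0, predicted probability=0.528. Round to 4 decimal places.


For y=0: Loss = -log(1-p)
= -log(1 - 0.528)
= -log(0.472)
= -(-0.7508)
= 0.7508

0.7508


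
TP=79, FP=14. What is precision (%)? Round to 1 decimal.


Precision = TP / (TP + FP) * 100
= 79 / (79 + 14)
= 79 / 93
= 0.8495
= 84.9%

84.9


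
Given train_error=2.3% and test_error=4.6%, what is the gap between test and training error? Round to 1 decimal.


Generalization gap = test_error - train_error
= 4.6 - 2.3
= 2.3%
A moderate gap.

2.3


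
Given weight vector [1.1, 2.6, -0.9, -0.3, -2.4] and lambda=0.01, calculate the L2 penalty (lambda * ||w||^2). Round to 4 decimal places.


Squaring each weight:
1.1^2 = 1.21
2.6^2 = 6.76
(-0.9)^2 = 0.81
(-0.3)^2 = 0.09
(-2.4)^2 = 5.76
Sum of squares = 14.63
Penalty = 0.01 * 14.63 = 0.1463

0.1463


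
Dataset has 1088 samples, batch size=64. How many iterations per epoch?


Iterations per epoch = dataset_size / batch_size
= 1088 / 64
= 17

17


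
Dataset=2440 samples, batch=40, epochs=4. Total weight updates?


Iterations per epoch = 2440 / 40 = 61
Total updates = iterations_per_epoch * epochs
= 61 * 4
= 244

244


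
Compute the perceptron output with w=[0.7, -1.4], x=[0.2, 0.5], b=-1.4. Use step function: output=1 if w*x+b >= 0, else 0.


z = w . x + b
= 0.7*0.2 + -1.4*0.5 + -1.4
= 0.14 + -0.7 + -1.4
= -0.56 + -1.4
= -1.96
Since z = -1.96 < 0, output = 0

0


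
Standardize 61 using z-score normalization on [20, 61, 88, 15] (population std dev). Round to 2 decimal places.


Mean = (20 + 61 + 88 + 15) / 4 = 46.0
Variance = sum((x_i - mean)^2) / n = 906.5
Std = sqrt(906.5) = 30.1081
Z = (x - mean) / std
= (61 - 46.0) / 30.1081
= 15.0 / 30.1081
= 0.50

0.50


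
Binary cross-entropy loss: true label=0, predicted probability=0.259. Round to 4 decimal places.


For y=0: Loss = -log(1-p)
= -log(1 - 0.259)
= -log(0.741)
= -(-0.2998)
= 0.2998

0.2998


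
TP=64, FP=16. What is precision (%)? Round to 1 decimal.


Precision = TP / (TP + FP) * 100
= 64 / (64 + 16)
= 64 / 80
= 0.8
= 80.0%

80.0


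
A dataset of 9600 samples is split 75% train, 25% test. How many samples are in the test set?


Train samples = 9600 * 75% = 7200
Test samples = 9600 - 7200
= 2400

2400


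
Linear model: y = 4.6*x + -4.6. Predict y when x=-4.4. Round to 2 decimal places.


y = 4.6 * -4.4 + (-4.6)
= -20.24 + (-4.6)
= -24.84

-24.84


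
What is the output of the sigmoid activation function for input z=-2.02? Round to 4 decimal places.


sigmoid(z) = 1 / (1 + exp(-z))
exp(-(-2.02)) = exp(2.02) = 7.5383
1 + 7.5383 = 8.5383
1 / 8.5383 = 0.1171

0.1171


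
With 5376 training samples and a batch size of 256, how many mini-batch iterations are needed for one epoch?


Iterations per epoch = dataset_size / batch_size
= 5376 / 256
= 21

21


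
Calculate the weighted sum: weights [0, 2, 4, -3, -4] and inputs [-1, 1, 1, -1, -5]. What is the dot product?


Element-wise products:
0 * -1 = 0
2 * 1 = 2
4 * 1 = 4
-3 * -1 = 3
-4 * -5 = 20
Sum = 0 + 2 + 4 + 3 + 20
= 29

29


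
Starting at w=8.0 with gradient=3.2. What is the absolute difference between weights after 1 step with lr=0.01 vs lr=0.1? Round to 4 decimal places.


With lr=0.01: w_new = 8.0 - 0.01 * 3.2 = 7.968
With lr=0.1: w_new = 8.0 - 0.1 * 3.2 = 7.68
Absolute difference = |7.968 - 7.68|
= 0.2880

0.2880


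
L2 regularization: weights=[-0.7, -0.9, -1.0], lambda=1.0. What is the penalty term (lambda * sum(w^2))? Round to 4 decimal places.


Squaring each weight:
(-0.7)^2 = 0.49
(-0.9)^2 = 0.81
(-1.0)^2 = 1.0
Sum of squares = 2.3
Penalty = 1.0 * 2.3 = 2.3000

2.3000


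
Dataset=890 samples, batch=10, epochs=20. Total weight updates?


Iterations per epoch = 890 / 10 = 89
Total updates = iterations_per_epoch * epochs
= 89 * 20
= 1780

1780


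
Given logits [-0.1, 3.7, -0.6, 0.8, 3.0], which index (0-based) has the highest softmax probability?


Softmax is a monotonic transformation, so it preserves the argmax.
We need to find the index of the maximum logit.
Index 0: -0.1
Index 1: 3.7
Index 2: -0.6
Index 3: 0.8
Index 4: 3.0
Maximum logit = 3.7 at index 1

1


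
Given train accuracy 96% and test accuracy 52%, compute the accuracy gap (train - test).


Gap = train_accuracy - test_accuracy
= 96 - 52
= 44%
This large gap strongly indicates overfitting.

44


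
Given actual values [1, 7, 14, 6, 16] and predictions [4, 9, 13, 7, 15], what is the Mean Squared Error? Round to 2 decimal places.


Differences: [-3, -2, 1, -1, 1]
Squared errors: [9, 4, 1, 1, 1]
Sum of squared errors = 16
MSE = 16 / 5 = 3.20

3.20


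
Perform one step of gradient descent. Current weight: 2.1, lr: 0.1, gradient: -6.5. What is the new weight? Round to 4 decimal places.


w_new = w_old - lr * gradient
= 2.1 - 0.1 * -6.5
= 2.1 - (-0.65)
= 2.7500

2.7500


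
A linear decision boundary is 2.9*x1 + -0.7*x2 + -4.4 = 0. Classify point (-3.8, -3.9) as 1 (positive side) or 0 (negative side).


Compute 2.9 * -3.8 + -0.7 * -3.9 + -4.4
= -11.02 + 2.73 + -4.4
= -12.69
Since -12.69 < 0, the point is on the negative side.

0


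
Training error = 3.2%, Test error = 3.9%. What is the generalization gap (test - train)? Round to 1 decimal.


Generalization gap = test_error - train_error
= 3.9 - 3.2
= 0.7%
A small gap suggests good generalization.

0.7


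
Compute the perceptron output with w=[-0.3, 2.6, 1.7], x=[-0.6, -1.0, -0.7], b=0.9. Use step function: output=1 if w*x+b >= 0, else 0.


z = w . x + b
= -0.3*-0.6 + 2.6*-1.0 + 1.7*-0.7 + 0.9
= 0.18 + -2.6 + -1.19 + 0.9
= -3.61 + 0.9
= -2.71
Since z = -2.71 < 0, output = 0

0


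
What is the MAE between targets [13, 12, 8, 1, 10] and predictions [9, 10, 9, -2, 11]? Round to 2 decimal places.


Absolute errors: [4, 2, 1, 3, 1]
Sum of absolute errors = 11
MAE = 11 / 5 = 2.20

2.20


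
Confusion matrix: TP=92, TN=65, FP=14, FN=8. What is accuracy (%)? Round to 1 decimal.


Accuracy = (TP + TN) / (TP + TN + FP + FN) * 100
= (92 + 65) / (92 + 65 + 14 + 8)
= 157 / 179
= 0.8771
= 87.7%

87.7


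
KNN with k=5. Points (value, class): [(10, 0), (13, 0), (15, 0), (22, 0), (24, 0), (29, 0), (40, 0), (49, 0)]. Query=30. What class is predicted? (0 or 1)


Distances from query 30:
Point 29 (class 0): distance = 1
Point 24 (class 0): distance = 6
Point 22 (class 0): distance = 8
Point 40 (class 0): distance = 10
Point 15 (class 0): distance = 15
K=5 nearest neighbors: classes = [0, 0, 0, 0, 0]
Votes for class 1: 0 / 5
Majority vote => class 0

0


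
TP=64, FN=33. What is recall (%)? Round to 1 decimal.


Recall = TP / (TP + FN) * 100
= 64 / (64 + 33)
= 64 / 97
= 0.6598
= 66.0%

66.0


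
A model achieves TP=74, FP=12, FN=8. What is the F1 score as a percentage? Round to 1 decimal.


Precision = TP / (TP + FP) = 74 / 86 = 0.8605
Recall = TP / (TP + FN) = 74 / 82 = 0.9024
F1 = 2 * P * R / (P + R)
= 2 * 0.8605 * 0.9024 / (0.8605 + 0.9024)
= 1.553 / 1.7629
= 0.881
As percentage: 88.1%

88.1


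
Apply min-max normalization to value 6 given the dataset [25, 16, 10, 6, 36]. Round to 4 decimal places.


Min = 6, Max = 36
Range = 36 - 6 = 30
Scaled = (x - min) / (max - min)
= (6 - 6) / 30
= 0 / 30
= 0.0000

0.0000


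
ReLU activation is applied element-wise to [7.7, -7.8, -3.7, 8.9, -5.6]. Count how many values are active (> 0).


ReLU(x) = max(0, x) for each element:
ReLU(7.7) = 7.7
ReLU(-7.8) = 0
ReLU(-3.7) = 0
ReLU(8.9) = 8.9
ReLU(-5.6) = 0
Active neurons (>0): 2

2


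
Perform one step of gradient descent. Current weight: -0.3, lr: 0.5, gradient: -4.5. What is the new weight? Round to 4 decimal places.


w_new = w_old - lr * gradient
= -0.3 - 0.5 * -4.5
= -0.3 - (-2.25)
= 1.9500

1.9500


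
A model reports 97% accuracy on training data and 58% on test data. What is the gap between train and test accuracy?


Gap = train_accuracy - test_accuracy
= 97 - 58
= 39%
This large gap strongly indicates overfitting.

39


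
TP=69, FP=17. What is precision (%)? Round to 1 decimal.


Precision = TP / (TP + FP) * 100
= 69 / (69 + 17)
= 69 / 86
= 0.8023
= 80.2%

80.2


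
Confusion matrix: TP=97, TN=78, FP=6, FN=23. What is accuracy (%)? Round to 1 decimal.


Accuracy = (TP + TN) / (TP + TN + FP + FN) * 100
= (97 + 78) / (97 + 78 + 6 + 23)
= 175 / 204
= 0.8578
= 85.8%

85.8


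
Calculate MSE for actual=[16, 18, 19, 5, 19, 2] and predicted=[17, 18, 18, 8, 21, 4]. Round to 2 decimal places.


Differences: [-1, 0, 1, -3, -2, -2]
Squared errors: [1, 0, 1, 9, 4, 4]
Sum of squared errors = 19
MSE = 19 / 6 = 3.17

3.17


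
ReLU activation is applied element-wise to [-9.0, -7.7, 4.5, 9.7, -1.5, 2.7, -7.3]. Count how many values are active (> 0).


ReLU(x) = max(0, x) for each element:
ReLU(-9.0) = 0
ReLU(-7.7) = 0
ReLU(4.5) = 4.5
ReLU(9.7) = 9.7
ReLU(-1.5) = 0
ReLU(2.7) = 2.7
ReLU(-7.3) = 0
Active neurons (>0): 3

3


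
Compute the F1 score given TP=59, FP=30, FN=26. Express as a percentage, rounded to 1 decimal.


Precision = TP / (TP + FP) = 59 / 89 = 0.6629
Recall = TP / (TP + FN) = 59 / 85 = 0.6941
F1 = 2 * P * R / (P + R)
= 2 * 0.6629 * 0.6941 / (0.6629 + 0.6941)
= 0.9203 / 1.357
= 0.6782
As percentage: 67.8%

67.8


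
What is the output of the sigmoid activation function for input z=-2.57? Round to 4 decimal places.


sigmoid(z) = 1 / (1 + exp(-z))
exp(-(-2.57)) = exp(2.57) = 13.0658
1 + 13.0658 = 14.0658
1 / 14.0658 = 0.0711

0.0711


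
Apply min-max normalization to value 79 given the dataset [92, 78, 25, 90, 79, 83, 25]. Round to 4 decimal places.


Min = 25, Max = 92
Range = 92 - 25 = 67
Scaled = (x - min) / (max - min)
= (79 - 25) / 67
= 54 / 67
= 0.8060

0.8060


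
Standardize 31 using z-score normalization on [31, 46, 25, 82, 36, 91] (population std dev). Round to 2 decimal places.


Mean = (31 + 46 + 25 + 82 + 36 + 91) / 6 = 51.8333
Variance = sum((x_i - mean)^2) / n = 647.1389
Std = sqrt(647.1389) = 25.4389
Z = (x - mean) / std
= (31 - 51.8333) / 25.4389
= -20.8333 / 25.4389
= -0.82

-0.82


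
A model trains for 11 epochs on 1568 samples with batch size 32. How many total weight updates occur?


Iterations per epoch = 1568 / 32 = 49
Total updates = iterations_per_epoch * epochs
= 49 * 11
= 539

539


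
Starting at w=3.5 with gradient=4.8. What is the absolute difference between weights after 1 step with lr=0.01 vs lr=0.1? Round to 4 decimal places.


With lr=0.01: w_new = 3.5 - 0.01 * 4.8 = 3.452
With lr=0.1: w_new = 3.5 - 0.1 * 4.8 = 3.02
Absolute difference = |3.452 - 3.02|
= 0.4320

0.4320


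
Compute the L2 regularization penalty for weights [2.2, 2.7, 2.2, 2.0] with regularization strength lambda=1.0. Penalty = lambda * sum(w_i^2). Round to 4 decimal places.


Squaring each weight:
2.2^2 = 4.84
2.7^2 = 7.29
2.2^2 = 4.84
2.0^2 = 4.0
Sum of squares = 20.97
Penalty = 1.0 * 20.97 = 20.9700

20.9700


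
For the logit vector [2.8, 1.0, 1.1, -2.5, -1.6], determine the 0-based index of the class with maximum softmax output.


Softmax is a monotonic transformation, so it preserves the argmax.
We need to find the index of the maximum logit.
Index 0: 2.8
Index 1: 1.0
Index 2: 1.1
Index 3: -2.5
Index 4: -1.6
Maximum logit = 2.8 at index 0

0


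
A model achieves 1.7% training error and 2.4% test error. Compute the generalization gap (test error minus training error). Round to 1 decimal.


Generalization gap = test_error - train_error
= 2.4 - 1.7
= 0.7%
A small gap suggests good generalization.

0.7


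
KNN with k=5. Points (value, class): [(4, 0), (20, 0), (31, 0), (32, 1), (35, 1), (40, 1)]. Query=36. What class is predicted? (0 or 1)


Distances from query 36:
Point 35 (class 1): distance = 1
Point 32 (class 1): distance = 4
Point 40 (class 1): distance = 4
Point 31 (class 0): distance = 5
Point 20 (class 0): distance = 16
K=5 nearest neighbors: classes = [1, 1, 1, 0, 0]
Votes for class 1: 3 / 5
Majority vote => class 1

1


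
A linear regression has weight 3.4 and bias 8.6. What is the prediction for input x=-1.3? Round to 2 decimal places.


y = 3.4 * -1.3 + (8.6)
= -4.42 + (8.6)
= 4.18

4.18
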